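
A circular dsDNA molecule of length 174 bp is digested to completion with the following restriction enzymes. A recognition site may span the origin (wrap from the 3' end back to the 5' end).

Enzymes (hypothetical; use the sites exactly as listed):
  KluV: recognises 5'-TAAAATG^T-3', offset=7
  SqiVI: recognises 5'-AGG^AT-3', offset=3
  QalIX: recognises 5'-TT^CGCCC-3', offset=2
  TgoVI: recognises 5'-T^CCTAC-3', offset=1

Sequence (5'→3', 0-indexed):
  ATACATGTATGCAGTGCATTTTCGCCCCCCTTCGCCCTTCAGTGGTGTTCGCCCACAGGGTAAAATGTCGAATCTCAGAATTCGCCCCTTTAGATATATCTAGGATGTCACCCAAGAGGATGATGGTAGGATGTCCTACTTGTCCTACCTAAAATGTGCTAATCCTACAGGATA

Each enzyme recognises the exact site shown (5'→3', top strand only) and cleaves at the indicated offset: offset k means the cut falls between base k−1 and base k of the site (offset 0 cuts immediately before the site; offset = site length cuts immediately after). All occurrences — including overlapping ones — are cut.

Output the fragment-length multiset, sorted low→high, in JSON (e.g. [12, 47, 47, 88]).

[4,7,8,9,10,11,13,15,15,17,18,22,25]

Per-enzyme occurrences:
  KluV TAAAATGT/7: at [60, 149] ⇒ [67, 156]
  SqiVI AGGAT/3: at [101, 116, 127, 168] ⇒ [104, 119, 130, 171]
  QalIX TTCGCCC/2: at [20, 30, 47, 80] ⇒ [22, 32, 49, 82]
  TgoVI TCCTAC/1: at [133, 142, 162] ⇒ [134, 143, 163]

All cut coordinates (distinct, sorted): [22, 32, 49, 67, 82, 104, 119, 130, 134, 143, 156, 163, 171]

Fragments:
  22→32: 10 bp
  32→49: 17 bp
  49→67: 18 bp
  67→82: 15 bp
  82→104: 22 bp
  104→119: 15 bp
  119→130: 11 bp
  130→134: 4 bp
  134→143: 9 bp
  143→156: 13 bp
  156→163: 7 bp
  163→171: 8 bp
  171→22 (wrap): 174-171+22 = 25 bp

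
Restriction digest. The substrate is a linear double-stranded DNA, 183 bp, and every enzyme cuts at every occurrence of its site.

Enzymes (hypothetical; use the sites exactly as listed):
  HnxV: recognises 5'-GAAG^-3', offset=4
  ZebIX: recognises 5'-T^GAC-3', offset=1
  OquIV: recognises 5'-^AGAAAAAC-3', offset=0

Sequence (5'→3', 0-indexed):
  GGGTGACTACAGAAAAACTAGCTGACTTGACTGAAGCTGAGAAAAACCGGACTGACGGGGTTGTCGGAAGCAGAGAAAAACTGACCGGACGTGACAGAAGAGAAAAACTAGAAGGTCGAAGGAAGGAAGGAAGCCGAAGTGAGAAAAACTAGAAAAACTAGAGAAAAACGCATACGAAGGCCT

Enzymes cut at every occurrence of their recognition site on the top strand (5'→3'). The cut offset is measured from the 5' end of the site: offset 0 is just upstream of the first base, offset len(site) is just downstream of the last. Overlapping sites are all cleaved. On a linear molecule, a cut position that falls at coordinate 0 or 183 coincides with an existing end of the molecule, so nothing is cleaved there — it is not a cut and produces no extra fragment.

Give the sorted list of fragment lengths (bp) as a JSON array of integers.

Site scan:
  HnxV (GAAG, off=4): starts [32, 66, 96, 110, 117, 121, 125, 129, 135, 175] → cuts [36, 70, 100, 114, 121, 125, 129, 133, 139, 179]
  ZebIX (TGAC, off=1): starts [3, 22, 27, 52, 81, 91] → cuts [4, 23, 28, 53, 82, 92]
  OquIV (AGAAAAAC, off=0): starts [10, 39, 73, 100, 141, 150, 161] → cuts [10, 39, 73, 100, 141, 150, 161]

Pooled cuts: [4, 10, 23, 28, 36, 39, 53, 70, 73, 82, 92, 100, 114, 121, 125, 129, 133, 139, 141, 150, 161, 179]

Fragments:
  [0,4): 4 bp
  [4,10): 6 bp
  [10,23): 13 bp
  [23,28): 5 bp
  [28,36): 8 bp
  [36,39): 3 bp
  [39,53): 14 bp
  [53,70): 17 bp
  [70,73): 3 bp
  [73,82): 9 bp
  [82,92): 10 bp
  [92,100): 8 bp
  [100,114): 14 bp
  [114,121): 7 bp
  [121,125): 4 bp
  [125,129): 4 bp
  [129,133): 4 bp
  [133,139): 6 bp
  [139,141): 2 bp
  [141,150): 9 bp
  [150,161): 11 bp
  [161,179): 18 bp
  [179,183): 4 bp

[2,3,3,4,4,4,4,4,5,6,6,7,8,8,9,9,10,11,13,14,14,17,18]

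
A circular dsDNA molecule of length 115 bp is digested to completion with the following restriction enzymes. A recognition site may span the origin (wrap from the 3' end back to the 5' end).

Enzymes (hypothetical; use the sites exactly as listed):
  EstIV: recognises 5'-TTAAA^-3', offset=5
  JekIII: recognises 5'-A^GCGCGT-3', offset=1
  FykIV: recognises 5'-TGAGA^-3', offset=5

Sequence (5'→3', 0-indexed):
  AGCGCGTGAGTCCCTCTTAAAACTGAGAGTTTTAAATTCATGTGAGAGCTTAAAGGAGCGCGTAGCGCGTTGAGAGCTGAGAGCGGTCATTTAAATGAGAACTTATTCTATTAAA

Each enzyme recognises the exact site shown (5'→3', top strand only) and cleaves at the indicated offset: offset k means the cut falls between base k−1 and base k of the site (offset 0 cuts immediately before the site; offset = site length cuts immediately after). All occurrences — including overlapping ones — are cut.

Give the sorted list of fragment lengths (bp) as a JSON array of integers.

[1,3,5,7,7,7,7,8,11,11,13,15,20]

Site scan:
  EstIV TTAAA/5: at [16, 31, 49, 90, 110] ⇒ [0, 21, 36, 54, 95]
  JekIII AGCGCGT/1: at [0, 56, 63] ⇒ [1, 57, 64]
  FykIV TGAGA/5: at [23, 42, 70, 77, 95] ⇒ [28, 47, 75, 82, 100]

Pooled cuts: [0, 1, 21, 28, 36, 47, 54, 57, 64, 75, 82, 95, 100]

Fragments:
  0→1: 1 bp
  1→21: 20 bp
  21→28: 7 bp
  28→36: 8 bp
  36→47: 11 bp
  47→54: 7 bp
  54→57: 3 bp
  57→64: 7 bp
  64→75: 11 bp
  75→82: 7 bp
  82→95: 13 bp
  95→100: 5 bp
  100→0 (wrap): 115-100+0 = 15 bp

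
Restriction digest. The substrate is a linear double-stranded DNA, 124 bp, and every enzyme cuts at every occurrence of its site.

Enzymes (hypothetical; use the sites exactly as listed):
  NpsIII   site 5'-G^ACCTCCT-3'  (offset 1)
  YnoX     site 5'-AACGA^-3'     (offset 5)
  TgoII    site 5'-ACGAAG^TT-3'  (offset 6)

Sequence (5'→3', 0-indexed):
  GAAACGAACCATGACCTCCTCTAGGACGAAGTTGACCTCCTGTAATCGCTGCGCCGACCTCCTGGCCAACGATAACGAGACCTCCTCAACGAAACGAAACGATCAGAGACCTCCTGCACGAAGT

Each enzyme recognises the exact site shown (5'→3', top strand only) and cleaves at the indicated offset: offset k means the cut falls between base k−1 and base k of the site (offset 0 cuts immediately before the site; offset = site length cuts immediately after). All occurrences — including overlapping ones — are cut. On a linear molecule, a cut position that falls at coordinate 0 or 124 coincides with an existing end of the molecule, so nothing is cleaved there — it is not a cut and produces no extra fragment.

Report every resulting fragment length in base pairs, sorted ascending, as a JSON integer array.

Site scan:
  NpsIII GACCTCCT/1: at [12, 33, 55, 78, 107] ⇒ [13, 34, 56, 79, 108]
  YnoX AACGA/5: at [2, 67, 73, 87, 92, 97] ⇒ [7, 72, 78, 92, 97, 102]
  TgoII ACGAAGTT/6: at [25] ⇒ [31]

Pooled cuts: [7, 13, 31, 34, 56, 72, 78, 79, 92, 97, 102, 108]

Fragment lengths:
  [0,7): 7 bp
  [7,13): 6 bp
  [13,31): 18 bp
  [31,34): 3 bp
  [34,56): 22 bp
  [56,72): 16 bp
  [72,78): 6 bp
  [78,79): 1 bp
  [79,92): 13 bp
  [92,97): 5 bp
  [97,102): 5 bp
  [102,108): 6 bp
  [108,124): 16 bp

[1,3,5,5,6,6,6,7,13,16,16,18,22]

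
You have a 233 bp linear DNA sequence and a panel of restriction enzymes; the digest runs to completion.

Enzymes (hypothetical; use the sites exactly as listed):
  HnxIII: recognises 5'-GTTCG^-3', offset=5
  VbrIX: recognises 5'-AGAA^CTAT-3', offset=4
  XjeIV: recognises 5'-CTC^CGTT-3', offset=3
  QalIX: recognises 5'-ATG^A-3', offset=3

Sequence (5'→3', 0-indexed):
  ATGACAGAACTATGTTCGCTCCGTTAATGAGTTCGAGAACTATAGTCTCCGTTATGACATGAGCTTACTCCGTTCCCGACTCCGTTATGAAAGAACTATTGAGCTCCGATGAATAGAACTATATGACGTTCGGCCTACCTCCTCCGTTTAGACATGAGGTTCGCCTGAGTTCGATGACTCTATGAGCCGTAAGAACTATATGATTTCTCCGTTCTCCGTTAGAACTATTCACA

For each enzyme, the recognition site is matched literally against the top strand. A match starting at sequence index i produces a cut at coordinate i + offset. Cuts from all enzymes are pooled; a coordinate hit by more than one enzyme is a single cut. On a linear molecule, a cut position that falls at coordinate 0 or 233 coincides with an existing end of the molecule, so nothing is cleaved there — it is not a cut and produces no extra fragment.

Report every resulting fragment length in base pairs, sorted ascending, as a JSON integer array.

Per-enzyme occurrences:
  HnxIII GTTCG/5: at [13, 30, 127, 158, 168] ⇒ [18, 35, 132, 163, 173]
  VbrIX AGAACTAT/4: at [5, 35, 91, 114, 191, 220] ⇒ [9, 39, 95, 118, 195, 224]
  XjeIV CTCCGTT/3: at [18, 46, 67, 79, 141, 206, 213] ⇒ [21, 49, 70, 82, 144, 209, 216]
  QalIX ATGA/3: at [0, 26, 53, 58, 86, 108, 122, 153, 173, 181, 199] ⇒ [3, 29, 56, 61, 89, 111, 125, 156, 176, 184, 202]

Pooled cuts: [3, 9, 18, 21, 29, 35, 39, 49, 56, 61, 70, 82, 89, 95, 111, 118, 125, 132, 144, 156, 163, 173, 176, 184, 195, 202, 209, 216, 224]

Fragments:
  [0,3): 3 bp
  [3,9): 6 bp
  [9,18): 9 bp
  [18,21): 3 bp
  [21,29): 8 bp
  [29,35): 6 bp
  [35,39): 4 bp
  [39,49): 10 bp
  [49,56): 7 bp
  [56,61): 5 bp
  [61,70): 9 bp
  [70,82): 12 bp
  [82,89): 7 bp
  [89,95): 6 bp
  [95,111): 16 bp
  [111,118): 7 bp
  [118,125): 7 bp
  [125,132): 7 bp
  [132,144): 12 bp
  [144,156): 12 bp
  [156,163): 7 bp
  [163,173): 10 bp
  [173,176): 3 bp
  [176,184): 8 bp
  [184,195): 11 bp
  [195,202): 7 bp
  [202,209): 7 bp
  [209,216): 7 bp
  [216,224): 8 bp
  [224,233): 9 bp

[3,3,3,4,5,6,6,6,7,7,7,7,7,7,7,7,7,8,8,8,9,9,9,10,10,11,12,12,12,16]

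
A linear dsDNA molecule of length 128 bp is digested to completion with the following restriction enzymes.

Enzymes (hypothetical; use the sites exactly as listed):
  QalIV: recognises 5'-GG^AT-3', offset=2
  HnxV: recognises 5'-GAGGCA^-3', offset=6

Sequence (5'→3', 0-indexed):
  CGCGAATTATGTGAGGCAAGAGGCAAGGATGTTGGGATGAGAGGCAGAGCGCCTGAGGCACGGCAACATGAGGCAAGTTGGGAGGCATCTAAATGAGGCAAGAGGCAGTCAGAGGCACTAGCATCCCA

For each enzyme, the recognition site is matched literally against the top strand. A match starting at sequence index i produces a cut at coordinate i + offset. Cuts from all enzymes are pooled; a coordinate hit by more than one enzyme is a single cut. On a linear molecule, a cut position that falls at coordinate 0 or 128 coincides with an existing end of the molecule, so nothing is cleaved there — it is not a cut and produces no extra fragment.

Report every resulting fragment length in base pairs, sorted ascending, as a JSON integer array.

Per-enzyme occurrences:
  QalIV GGAT/2: at [26, 34] ⇒ [28, 36]
  HnxV GAGGCA/6: at [12, 19, 40, 54, 69, 81, 94, 101, 111] ⇒ [18, 25, 46, 60, 75, 87, 100, 107, 117]

All cut coordinates (distinct, sorted): [18, 25, 28, 36, 46, 60, 75, 87, 100, 107, 117]

Fragment lengths:
  [0,18): 18 bp
  [18,25): 7 bp
  [25,28): 3 bp
  [28,36): 8 bp
  [36,46): 10 bp
  [46,60): 14 bp
  [60,75): 15 bp
  [75,87): 12 bp
  [87,100): 13 bp
  [100,107): 7 bp
  [107,117): 10 bp
  [117,128): 11 bp

[3,7,7,8,10,10,11,12,13,14,15,18]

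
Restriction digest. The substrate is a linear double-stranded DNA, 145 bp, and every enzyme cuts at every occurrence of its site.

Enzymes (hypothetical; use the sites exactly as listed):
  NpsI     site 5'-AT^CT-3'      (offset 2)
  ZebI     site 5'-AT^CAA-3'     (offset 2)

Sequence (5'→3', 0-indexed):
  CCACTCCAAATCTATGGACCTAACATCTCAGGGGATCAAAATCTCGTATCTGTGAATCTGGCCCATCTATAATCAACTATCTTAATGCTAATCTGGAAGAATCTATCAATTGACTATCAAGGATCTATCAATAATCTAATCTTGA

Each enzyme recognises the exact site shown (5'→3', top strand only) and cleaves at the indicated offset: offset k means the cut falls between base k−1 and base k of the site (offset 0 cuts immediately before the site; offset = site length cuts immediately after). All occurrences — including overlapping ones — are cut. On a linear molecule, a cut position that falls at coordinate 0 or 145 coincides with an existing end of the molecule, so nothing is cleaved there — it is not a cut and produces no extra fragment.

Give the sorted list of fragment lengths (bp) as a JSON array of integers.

Site scan:
  NpsI (ATCT, off=2): starts [9, 24, 40, 47, 55, 64, 78, 90, 100, 122, 133, 138] → cuts [11, 26, 42, 49, 57, 66, 80, 92, 102, 124, 135, 140]
  ZebI (ATCAA, off=2): starts [34, 71, 104, 115, 126] → cuts [36, 73, 106, 117, 128]

All cut coordinates (distinct, sorted): [11, 26, 36, 42, 49, 57, 66, 73, 80, 92, 102, 106, 117, 124, 128, 135, 140]

Fragments:
  [0,11): 11 bp
  [11,26): 15 bp
  [26,36): 10 bp
  [36,42): 6 bp
  [42,49): 7 bp
  [49,57): 8 bp
  [57,66): 9 bp
  [66,73): 7 bp
  [73,80): 7 bp
  [80,92): 12 bp
  [92,102): 10 bp
  [102,106): 4 bp
  [106,117): 11 bp
  [117,124): 7 bp
  [124,128): 4 bp
  [128,135): 7 bp
  [135,140): 5 bp
  [140,145): 5 bp

[4,4,5,5,6,7,7,7,7,7,8,9,10,10,11,11,12,15]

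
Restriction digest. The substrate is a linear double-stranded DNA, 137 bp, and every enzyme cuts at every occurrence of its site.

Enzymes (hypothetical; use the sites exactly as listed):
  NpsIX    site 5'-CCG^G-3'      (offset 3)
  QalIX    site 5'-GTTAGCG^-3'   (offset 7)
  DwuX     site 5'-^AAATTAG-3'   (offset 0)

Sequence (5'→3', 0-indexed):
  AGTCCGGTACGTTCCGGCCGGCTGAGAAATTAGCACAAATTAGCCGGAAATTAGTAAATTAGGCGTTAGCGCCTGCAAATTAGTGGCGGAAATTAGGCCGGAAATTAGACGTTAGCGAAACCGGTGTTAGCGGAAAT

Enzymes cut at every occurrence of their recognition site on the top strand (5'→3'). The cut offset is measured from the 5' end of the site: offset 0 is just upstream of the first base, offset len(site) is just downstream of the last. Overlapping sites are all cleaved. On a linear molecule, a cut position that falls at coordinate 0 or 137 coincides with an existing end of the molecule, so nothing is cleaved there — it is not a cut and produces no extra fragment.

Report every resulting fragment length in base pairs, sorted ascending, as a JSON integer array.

Per-enzyme occurrences:
  NpsIX CCGG/3: at [3, 13, 17, 43, 97, 120] ⇒ [6, 16, 20, 46, 100, 123]
  QalIX GTTAGCG/7: at [64, 110, 125] ⇒ [71, 117, 132]
  DwuX AAATTAG/0: at [26, 36, 47, 55, 76, 89, 101] ⇒ [26, 36, 47, 55, 76, 89, 101]

All cut coordinates (distinct, sorted): [6, 16, 20, 26, 36, 46, 47, 55, 71, 76, 89, 100, 101, 117, 123, 132]

Fragment lengths:
  [0,6): 6 bp
  [6,16): 10 bp
  [16,20): 4 bp
  [20,26): 6 bp
  [26,36): 10 bp
  [36,46): 10 bp
  [46,47): 1 bp
  [47,55): 8 bp
  [55,71): 16 bp
  [71,76): 5 bp
  [76,89): 13 bp
  [89,100): 11 bp
  [100,101): 1 bp
  [101,117): 16 bp
  [117,123): 6 bp
  [123,132): 9 bp
  [132,137): 5 bp

[1,1,4,5,5,6,6,6,8,9,10,10,10,11,13,16,16]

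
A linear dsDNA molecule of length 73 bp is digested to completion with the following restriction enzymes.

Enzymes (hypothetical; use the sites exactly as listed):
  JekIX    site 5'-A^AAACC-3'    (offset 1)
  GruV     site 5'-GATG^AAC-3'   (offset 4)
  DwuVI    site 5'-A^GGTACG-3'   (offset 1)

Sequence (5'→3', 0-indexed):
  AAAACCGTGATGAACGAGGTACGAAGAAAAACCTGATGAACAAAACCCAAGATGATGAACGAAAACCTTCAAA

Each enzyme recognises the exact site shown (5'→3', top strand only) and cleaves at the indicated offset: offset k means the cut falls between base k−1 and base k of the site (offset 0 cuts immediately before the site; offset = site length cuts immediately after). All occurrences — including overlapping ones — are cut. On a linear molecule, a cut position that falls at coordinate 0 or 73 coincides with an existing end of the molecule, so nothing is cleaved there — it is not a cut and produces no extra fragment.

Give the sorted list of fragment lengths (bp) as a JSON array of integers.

[1,4,5,5,10,11,11,11,15]

Scan for sites:
  JekIX (AAAACC, off=1): starts [0, 27, 41, 61] → cuts [1, 28, 42, 62]
  GruV (GATGAAC, off=4): starts [8, 34, 53] → cuts [12, 38, 57]
  DwuVI (AGGTACG, off=1): starts [16] → cuts [17]

Pooled cuts: [1, 12, 17, 28, 38, 42, 57, 62]

Fragments:
  [0,1): 1 bp
  [1,12): 11 bp
  [12,17): 5 bp
  [17,28): 11 bp
  [28,38): 10 bp
  [38,42): 4 bp
  [42,57): 15 bp
  [57,62): 5 bp
  [62,73): 11 bp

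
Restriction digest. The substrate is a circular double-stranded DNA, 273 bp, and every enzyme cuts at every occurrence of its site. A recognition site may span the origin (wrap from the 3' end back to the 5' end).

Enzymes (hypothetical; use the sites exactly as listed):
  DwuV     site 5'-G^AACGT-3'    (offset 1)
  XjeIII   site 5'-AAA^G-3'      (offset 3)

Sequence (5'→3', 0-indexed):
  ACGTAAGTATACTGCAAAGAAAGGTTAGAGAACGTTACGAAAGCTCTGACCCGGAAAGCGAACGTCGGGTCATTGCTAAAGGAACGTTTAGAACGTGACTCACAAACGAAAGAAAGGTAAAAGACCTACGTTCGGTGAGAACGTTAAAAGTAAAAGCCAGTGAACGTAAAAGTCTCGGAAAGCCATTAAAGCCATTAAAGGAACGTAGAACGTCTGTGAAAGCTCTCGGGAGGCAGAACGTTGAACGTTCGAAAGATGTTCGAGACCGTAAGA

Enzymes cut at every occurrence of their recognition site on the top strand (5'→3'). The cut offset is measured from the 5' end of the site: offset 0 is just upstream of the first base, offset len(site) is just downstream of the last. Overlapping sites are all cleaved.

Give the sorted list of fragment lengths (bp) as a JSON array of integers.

[2,2,3,4,4,6,7,7,7,7,8,9,9,9,9,10,10,11,12,13,15,15,17,18,19,20,20]

Scan for sites:
  DwuV (GAACGT, off=1): starts [29, 59, 81, 90, 138, 161, 200, 207, 235, 242, 271] → cuts [30, 60, 82, 91, 139, 162, 201, 208, 236, 243, 272]
  XjeIII (AAAG, off=3): starts [15, 19, 39, 54, 77, 108, 112, 119, 146, 152, 168, 178, 187, 196, 218, 251] → cuts [18, 22, 42, 57, 80, 111, 115, 122, 149, 155, 171, 181, 190, 199, 221, 254]

Pooled cuts: [18, 22, 30, 42, 57, 60, 80, 82, 91, 111, 115, 122, 139, 149, 155, 162, 171, 181, 190, 199, 201, 208, 221, 236, 243, 254, 272]

Fragments:
  18→22: 4 bp
  22→30: 8 bp
  30→42: 12 bp
  42→57: 15 bp
  57→60: 3 bp
  60→80: 20 bp
  80→82: 2 bp
  82→91: 9 bp
  91→111: 20 bp
  111→115: 4 bp
  115→122: 7 bp
  122→139: 17 bp
  139→149: 10 bp
  149→155: 6 bp
  155→162: 7 bp
  162→171: 9 bp
  171→181: 10 bp
  181→190: 9 bp
  190→199: 9 bp
  199→201: 2 bp
  201→208: 7 bp
  208→221: 13 bp
  221→236: 15 bp
  236→243: 7 bp
  243→254: 11 bp
  254→272: 18 bp
  272→18 (wrap): 273-272+18 = 19 bp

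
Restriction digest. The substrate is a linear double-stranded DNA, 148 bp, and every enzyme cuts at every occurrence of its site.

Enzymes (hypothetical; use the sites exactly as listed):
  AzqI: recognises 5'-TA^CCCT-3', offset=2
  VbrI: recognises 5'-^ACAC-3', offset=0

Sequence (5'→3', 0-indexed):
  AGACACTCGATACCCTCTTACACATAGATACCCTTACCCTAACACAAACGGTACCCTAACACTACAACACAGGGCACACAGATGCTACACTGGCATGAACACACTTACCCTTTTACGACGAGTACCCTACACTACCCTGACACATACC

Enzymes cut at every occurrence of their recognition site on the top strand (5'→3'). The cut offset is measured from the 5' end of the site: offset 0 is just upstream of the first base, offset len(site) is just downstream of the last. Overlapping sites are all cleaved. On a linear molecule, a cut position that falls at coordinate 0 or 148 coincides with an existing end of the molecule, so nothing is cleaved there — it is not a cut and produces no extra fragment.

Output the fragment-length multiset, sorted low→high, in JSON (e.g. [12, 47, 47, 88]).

[2,2,4,5,5,5,6,6,7,7,8,9,9,10,11,11,12,12,17]

Scan for sites:
  AzqI (TACCCT, off=2): starts [10, 28, 34, 51, 105, 122, 132] → cuts [12, 30, 36, 53, 107, 124, 134]
  VbrI (ACAC, off=0): starts [2, 19, 41, 58, 66, 75, 86, 98, 100, 128, 139] → cuts [2, 19, 41, 58, 66, 75, 86, 98, 100, 128, 139]

All cut coordinates (distinct, sorted): [2, 12, 19, 30, 36, 41, 53, 58, 66, 75, 86, 98, 100, 107, 124, 128, 134, 139]

Fragments:
  [0,2): 2 bp
  [2,12): 10 bp
  [12,19): 7 bp
  [19,30): 11 bp
  [30,36): 6 bp
  [36,41): 5 bp
  [41,53): 12 bp
  [53,58): 5 bp
  [58,66): 8 bp
  [66,75): 9 bp
  [75,86): 11 bp
  [86,98): 12 bp
  [98,100): 2 bp
  [100,107): 7 bp
  [107,124): 17 bp
  [124,128): 4 bp
  [128,134): 6 bp
  [134,139): 5 bp
  [139,148): 9 bp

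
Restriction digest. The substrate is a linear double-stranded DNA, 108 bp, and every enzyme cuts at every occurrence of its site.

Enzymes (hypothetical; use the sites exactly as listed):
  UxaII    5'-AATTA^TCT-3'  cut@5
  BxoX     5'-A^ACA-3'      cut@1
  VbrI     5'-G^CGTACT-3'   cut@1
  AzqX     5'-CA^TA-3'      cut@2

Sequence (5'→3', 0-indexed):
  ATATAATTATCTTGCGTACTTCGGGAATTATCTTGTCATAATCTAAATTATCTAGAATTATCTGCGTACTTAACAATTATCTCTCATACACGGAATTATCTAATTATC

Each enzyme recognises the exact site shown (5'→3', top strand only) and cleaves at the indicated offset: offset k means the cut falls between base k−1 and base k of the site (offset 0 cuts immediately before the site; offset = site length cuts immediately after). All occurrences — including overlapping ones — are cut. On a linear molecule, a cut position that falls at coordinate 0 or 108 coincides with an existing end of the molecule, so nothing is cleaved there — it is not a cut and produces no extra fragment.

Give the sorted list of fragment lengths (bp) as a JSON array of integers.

[4,5,7,7,8,8,9,10,10,12,12,16]

Site scan:
  UxaII (AATTATCT, off=5): starts [4, 25, 45, 55, 74, 93] → cuts [9, 30, 50, 60, 79, 98]
  BxoX (AACA, off=1): starts [71] → cuts [72]
  VbrI (GCGTACT, off=1): starts [13, 63] → cuts [14, 64]
  AzqX (CATA, off=2): starts [36, 84] → cuts [38, 86]

Pooled cuts: [9, 14, 30, 38, 50, 60, 64, 72, 79, 86, 98]

Fragments:
  [0,9): 9 bp
  [9,14): 5 bp
  [14,30): 16 bp
  [30,38): 8 bp
  [38,50): 12 bp
  [50,60): 10 bp
  [60,64): 4 bp
  [64,72): 8 bp
  [72,79): 7 bp
  [79,86): 7 bp
  [86,98): 12 bp
  [98,108): 10 bp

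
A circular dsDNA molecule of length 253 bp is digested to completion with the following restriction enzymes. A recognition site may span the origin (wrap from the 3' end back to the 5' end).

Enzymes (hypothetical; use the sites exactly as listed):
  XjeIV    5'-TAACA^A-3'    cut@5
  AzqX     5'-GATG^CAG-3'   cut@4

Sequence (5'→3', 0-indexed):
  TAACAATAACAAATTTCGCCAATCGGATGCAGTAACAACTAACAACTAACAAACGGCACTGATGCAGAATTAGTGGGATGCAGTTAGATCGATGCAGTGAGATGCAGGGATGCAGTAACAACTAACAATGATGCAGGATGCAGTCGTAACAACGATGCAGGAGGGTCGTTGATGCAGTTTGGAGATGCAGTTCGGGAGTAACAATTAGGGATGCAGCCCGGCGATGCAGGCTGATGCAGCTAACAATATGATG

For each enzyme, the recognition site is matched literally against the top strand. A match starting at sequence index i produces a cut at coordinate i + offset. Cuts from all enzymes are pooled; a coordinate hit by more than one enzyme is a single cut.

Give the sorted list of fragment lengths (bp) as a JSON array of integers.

[6,6,6,7,7,7,7,8,8,8,9,10,10,10,11,13,13,13,13,14,16,16,17,18]

Site scan:
  XjeIV TAACAA/5: at [0, 6, 32, 39, 46, 115, 122, 146, 198, 240] ⇒ [5, 11, 37, 44, 51, 120, 127, 151, 203, 245]
  AzqX GATGCAG/4: at [25, 60, 76, 90, 100, 108, 129, 136, 153, 170, 183, 209, 222, 232] ⇒ [29, 64, 80, 94, 104, 112, 133, 140, 157, 174, 187, 213, 226, 236]

Pooled cuts: [5, 11, 29, 37, 44, 51, 64, 80, 94, 104, 112, 120, 127, 133, 140, 151, 157, 174, 187, 203, 213, 226, 236, 245]

Fragment lengths:
  5→11: 6 bp
  11→29: 18 bp
  29→37: 8 bp
  37→44: 7 bp
  44→51: 7 bp
  51→64: 13 bp
  64→80: 16 bp
  80→94: 14 bp
  94→104: 10 bp
  104→112: 8 bp
  112→120: 8 bp
  120→127: 7 bp
  127→133: 6 bp
  133→140: 7 bp
  140→151: 11 bp
  151→157: 6 bp
  157→174: 17 bp
  174→187: 13 bp
  187→203: 16 bp
  203→213: 10 bp
  213→226: 13 bp
  226→236: 10 bp
  236→245: 9 bp
  245→5 (wrap): 253-245+5 = 13 bp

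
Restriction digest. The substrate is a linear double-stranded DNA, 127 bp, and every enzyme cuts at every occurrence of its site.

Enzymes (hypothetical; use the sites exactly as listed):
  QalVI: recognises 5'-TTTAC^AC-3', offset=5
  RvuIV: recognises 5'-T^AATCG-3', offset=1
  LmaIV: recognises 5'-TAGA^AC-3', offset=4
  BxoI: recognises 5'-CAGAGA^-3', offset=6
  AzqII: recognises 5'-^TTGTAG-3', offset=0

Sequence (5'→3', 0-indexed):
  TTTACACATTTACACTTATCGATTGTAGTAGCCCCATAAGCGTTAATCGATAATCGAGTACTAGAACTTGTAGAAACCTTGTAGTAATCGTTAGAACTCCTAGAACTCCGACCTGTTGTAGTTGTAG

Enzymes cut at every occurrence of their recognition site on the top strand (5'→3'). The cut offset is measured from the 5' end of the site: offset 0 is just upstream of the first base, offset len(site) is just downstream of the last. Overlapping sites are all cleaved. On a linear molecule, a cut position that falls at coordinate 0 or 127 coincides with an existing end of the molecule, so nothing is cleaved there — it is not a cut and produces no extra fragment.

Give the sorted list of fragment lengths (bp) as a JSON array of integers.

Per-enzyme occurrences:
  QalVI (TTTACAC, off=5): starts [0, 8] → cuts [5, 13]
  RvuIV (TAATCG, off=1): starts [43, 50, 84] → cuts [44, 51, 85]
  LmaIV (TAGAAC, off=4): starts [61, 91, 100] → cuts [65, 95, 104]
  BxoI (CAGAGA, off=6): no sites
  AzqII (TTGTAG, off=0): starts [22, 67, 78, 115, 121] → cuts [22, 67, 78, 115, 121]

All cut coordinates (distinct, sorted): [5, 13, 22, 44, 51, 65, 67, 78, 85, 95, 104, 115, 121]

Fragments:
  [0,5): 5 bp
  [5,13): 8 bp
  [13,22): 9 bp
  [22,44): 22 bp
  [44,51): 7 bp
  [51,65): 14 bp
  [65,67): 2 bp
  [67,78): 11 bp
  [78,85): 7 bp
  [85,95): 10 bp
  [95,104): 9 bp
  [104,115): 11 bp
  [115,121): 6 bp
  [121,127): 6 bp

[2,5,6,6,7,7,8,9,9,10,11,11,14,22]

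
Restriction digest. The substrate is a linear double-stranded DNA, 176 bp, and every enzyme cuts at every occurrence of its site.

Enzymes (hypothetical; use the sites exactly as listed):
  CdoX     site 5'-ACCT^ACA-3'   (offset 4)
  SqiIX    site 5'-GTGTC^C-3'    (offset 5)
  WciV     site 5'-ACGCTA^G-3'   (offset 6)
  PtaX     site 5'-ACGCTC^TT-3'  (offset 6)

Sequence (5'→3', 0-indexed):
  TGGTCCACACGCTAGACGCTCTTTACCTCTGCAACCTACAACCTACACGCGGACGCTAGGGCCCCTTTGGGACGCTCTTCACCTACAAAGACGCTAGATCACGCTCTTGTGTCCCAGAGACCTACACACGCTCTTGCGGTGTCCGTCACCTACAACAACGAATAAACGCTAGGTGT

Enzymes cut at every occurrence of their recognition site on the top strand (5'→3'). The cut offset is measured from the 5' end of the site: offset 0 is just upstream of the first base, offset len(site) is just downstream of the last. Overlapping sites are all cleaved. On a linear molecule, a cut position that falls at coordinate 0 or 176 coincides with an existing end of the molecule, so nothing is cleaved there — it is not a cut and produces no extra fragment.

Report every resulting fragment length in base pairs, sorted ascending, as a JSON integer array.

Per-enzyme occurrences:
  CdoX ACCTACA/4: at [33, 40, 80, 119, 147] ⇒ [37, 44, 84, 123, 151]
  SqiIX GTGTCC/5: at [108, 138] ⇒ [113, 143]
  WciV ACGCTAG/6: at [8, 52, 90, 165] ⇒ [14, 58, 96, 171]
  PtaX ACGCTCTT/6: at [15, 71, 100, 127] ⇒ [21, 77, 106, 133]

All cut coordinates (distinct, sorted): [14, 21, 37, 44, 58, 77, 84, 96, 106, 113, 123, 133, 143, 151, 171]

Fragment lengths:
  [0,14): 14 bp
  [14,21): 7 bp
  [21,37): 16 bp
  [37,44): 7 bp
  [44,58): 14 bp
  [58,77): 19 bp
  [77,84): 7 bp
  [84,96): 12 bp
  [96,106): 10 bp
  [106,113): 7 bp
  [113,123): 10 bp
  [123,133): 10 bp
  [133,143): 10 bp
  [143,151): 8 bp
  [151,171): 20 bp
  [171,176): 5 bp

[5,7,7,7,7,8,10,10,10,10,12,14,14,16,19,20]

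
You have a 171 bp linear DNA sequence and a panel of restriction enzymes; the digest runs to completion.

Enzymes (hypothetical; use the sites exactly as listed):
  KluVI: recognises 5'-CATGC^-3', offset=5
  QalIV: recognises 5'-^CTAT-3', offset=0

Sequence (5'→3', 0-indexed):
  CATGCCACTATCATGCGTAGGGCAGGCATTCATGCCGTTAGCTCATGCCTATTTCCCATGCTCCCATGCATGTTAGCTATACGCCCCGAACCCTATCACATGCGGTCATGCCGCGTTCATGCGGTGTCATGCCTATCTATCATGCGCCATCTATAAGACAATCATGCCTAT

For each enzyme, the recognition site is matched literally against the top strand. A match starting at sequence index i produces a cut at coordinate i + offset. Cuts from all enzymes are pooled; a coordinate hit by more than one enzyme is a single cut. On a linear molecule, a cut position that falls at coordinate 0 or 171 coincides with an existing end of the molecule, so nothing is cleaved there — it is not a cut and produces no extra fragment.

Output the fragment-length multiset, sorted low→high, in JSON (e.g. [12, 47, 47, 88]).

Per-enzyme occurrences:
  KluVI CATGC/5: at [0, 11, 30, 43, 56, 64, 98, 106, 117, 127, 140, 162] ⇒ [5, 16, 35, 48, 61, 69, 103, 111, 122, 132, 145, 167]
  QalIV CTAT/0: at [7, 48, 76, 92, 132, 136, 150, 167] ⇒ [7, 48, 76, 92, 132, 136, 150, 167]

Pooled cuts: [5, 7, 16, 35, 48, 61, 69, 76, 92, 103, 111, 122, 132, 136, 145, 150, 167]

Fragments:
  [0,5): 5 bp
  [5,7): 2 bp
  [7,16): 9 bp
  [16,35): 19 bp
  [35,48): 13 bp
  [48,61): 13 bp
  [61,69): 8 bp
  [69,76): 7 bp
  [76,92): 16 bp
  [92,103): 11 bp
  [103,111): 8 bp
  [111,122): 11 bp
  [122,132): 10 bp
  [132,136): 4 bp
  [136,145): 9 bp
  [145,150): 5 bp
  [150,167): 17 bp
  [167,171): 4 bp

[2,4,4,5,5,7,8,8,9,9,10,11,11,13,13,16,17,19]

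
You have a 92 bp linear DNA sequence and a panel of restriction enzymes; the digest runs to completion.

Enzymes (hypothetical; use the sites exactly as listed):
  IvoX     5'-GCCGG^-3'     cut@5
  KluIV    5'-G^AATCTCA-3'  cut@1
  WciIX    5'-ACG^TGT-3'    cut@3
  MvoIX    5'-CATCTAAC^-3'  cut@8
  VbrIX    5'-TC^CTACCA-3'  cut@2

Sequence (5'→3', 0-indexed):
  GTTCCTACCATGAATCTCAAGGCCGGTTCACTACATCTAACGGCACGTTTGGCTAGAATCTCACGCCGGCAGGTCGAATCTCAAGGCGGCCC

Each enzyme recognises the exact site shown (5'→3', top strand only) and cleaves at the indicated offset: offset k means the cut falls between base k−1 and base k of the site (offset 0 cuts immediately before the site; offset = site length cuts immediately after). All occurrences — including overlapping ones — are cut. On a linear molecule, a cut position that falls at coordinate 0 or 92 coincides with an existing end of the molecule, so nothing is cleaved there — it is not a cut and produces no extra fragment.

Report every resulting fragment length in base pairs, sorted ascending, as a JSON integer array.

Per-enzyme occurrences:
  IvoX GCCGG/5: at [21, 64] ⇒ [26, 69]
  KluIV GAATCTCA/1: at [11, 55, 75] ⇒ [12, 56, 76]
  WciIX (ACGTGT, off=3): no sites
  MvoIX CATCTAAC/8: at [33] ⇒ [41]
  VbrIX TCCTACCA/2: at [2] ⇒ [4]

All cut coordinates (distinct, sorted): [4, 12, 26, 41, 56, 69, 76]

Fragments:
  [0,4): 4 bp
  [4,12): 8 bp
  [12,26): 14 bp
  [26,41): 15 bp
  [41,56): 15 bp
  [56,69): 13 bp
  [69,76): 7 bp
  [76,92): 16 bp

[4,7,8,13,14,15,15,16]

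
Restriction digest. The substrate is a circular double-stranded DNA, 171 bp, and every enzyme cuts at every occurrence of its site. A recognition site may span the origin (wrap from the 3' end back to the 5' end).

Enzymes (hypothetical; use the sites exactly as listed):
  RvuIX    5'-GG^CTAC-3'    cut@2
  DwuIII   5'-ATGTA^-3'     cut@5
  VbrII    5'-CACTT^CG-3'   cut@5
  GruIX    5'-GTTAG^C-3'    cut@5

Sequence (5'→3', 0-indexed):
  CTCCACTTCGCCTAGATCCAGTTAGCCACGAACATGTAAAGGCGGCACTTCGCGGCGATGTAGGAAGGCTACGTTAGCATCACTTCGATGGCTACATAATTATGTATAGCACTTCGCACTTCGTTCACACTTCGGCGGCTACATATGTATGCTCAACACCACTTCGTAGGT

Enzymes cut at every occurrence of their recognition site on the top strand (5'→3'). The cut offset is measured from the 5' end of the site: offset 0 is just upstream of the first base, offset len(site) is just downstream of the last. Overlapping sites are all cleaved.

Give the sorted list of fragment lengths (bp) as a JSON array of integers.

Per-enzyme occurrences:
  RvuIX GGCTAC/2: at [66, 89, 136] ⇒ [68, 91, 138]
  DwuIII ATGTA/5: at [33, 57, 101, 144] ⇒ [38, 62, 106, 149]
  VbrII CACTTCG/5: at [3, 45, 80, 109, 116, 127, 159] ⇒ [8, 50, 85, 114, 121, 132, 164]
  GruIX GTTAGC/5: at [20, 72] ⇒ [25, 77]

Pooled cuts: [8, 25, 38, 50, 62, 68, 77, 85, 91, 106, 114, 121, 132, 138, 149, 164]

Fragment lengths:
  8→25: 17 bp
  25→38: 13 bp
  38→50: 12 bp
  50→62: 12 bp
  62→68: 6 bp
  68→77: 9 bp
  77→85: 8 bp
  85→91: 6 bp
  91→106: 15 bp
  106→114: 8 bp
  114→121: 7 bp
  121→132: 11 bp
  132→138: 6 bp
  138→149: 11 bp
  149→164: 15 bp
  164→8 (wrap): 171-164+8 = 15 bp

[6,6,6,7,8,8,9,11,11,12,12,13,15,15,15,17]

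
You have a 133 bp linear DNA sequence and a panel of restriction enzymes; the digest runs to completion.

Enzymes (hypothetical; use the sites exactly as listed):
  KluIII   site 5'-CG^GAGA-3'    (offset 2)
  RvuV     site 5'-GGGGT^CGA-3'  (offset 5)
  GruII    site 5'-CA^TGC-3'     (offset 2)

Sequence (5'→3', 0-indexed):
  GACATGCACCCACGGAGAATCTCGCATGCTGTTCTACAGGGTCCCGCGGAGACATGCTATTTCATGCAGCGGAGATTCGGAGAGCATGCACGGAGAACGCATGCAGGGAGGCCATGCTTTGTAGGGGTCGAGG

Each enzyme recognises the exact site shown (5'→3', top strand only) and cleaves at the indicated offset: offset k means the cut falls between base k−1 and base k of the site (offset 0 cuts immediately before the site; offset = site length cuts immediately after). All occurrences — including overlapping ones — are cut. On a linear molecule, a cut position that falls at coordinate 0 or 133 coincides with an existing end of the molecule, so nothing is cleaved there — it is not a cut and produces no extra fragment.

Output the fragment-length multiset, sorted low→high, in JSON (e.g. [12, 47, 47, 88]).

[4,5,6,6,7,7,8,9,10,10,12,13,14,22]

Per-enzyme occurrences:
  KluIII (CGGAGA, off=2): starts [12, 46, 69, 77, 90] → cuts [14, 48, 71, 79, 92]
  RvuV (GGGGTCGA, off=5): starts [123] → cuts [128]
  GruII (CATGC, off=2): starts [2, 24, 52, 62, 84, 99, 112] → cuts [4, 26, 54, 64, 86, 101, 114]

Pooled cuts: [4, 14, 26, 48, 54, 64, 71, 79, 86, 92, 101, 114, 128]

Fragment lengths:
  [0,4): 4 bp
  [4,14): 10 bp
  [14,26): 12 bp
  [26,48): 22 bp
  [48,54): 6 bp
  [54,64): 10 bp
  [64,71): 7 bp
  [71,79): 8 bp
  [79,86): 7 bp
  [86,92): 6 bp
  [92,101): 9 bp
  [101,114): 13 bp
  [114,128): 14 bp
  [128,133): 5 bp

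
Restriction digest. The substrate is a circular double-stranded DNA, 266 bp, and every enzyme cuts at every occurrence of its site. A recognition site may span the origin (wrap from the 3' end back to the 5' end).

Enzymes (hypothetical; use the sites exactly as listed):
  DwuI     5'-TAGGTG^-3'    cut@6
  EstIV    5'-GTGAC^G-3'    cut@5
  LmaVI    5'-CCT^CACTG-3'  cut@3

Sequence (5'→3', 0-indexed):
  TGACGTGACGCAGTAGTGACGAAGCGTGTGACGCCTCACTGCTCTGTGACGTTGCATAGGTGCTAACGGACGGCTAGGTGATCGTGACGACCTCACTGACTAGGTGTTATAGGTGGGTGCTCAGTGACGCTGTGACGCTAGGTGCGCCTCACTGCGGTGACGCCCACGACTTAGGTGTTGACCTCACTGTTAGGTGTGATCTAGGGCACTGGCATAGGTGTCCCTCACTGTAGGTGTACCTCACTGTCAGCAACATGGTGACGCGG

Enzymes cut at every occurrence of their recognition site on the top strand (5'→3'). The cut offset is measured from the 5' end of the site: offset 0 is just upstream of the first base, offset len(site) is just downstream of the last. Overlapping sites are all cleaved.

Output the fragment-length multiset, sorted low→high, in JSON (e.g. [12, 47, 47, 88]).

[4,5,5,5,5,5,7,8,8,8,8,9,11,11,12,12,12,12,13,13,14,16,18,21,24]

Scan for sites:
  DwuI TAGGTG/6: at [56, 74, 100, 109, 138, 171, 190, 214, 230] ⇒ [62, 80, 106, 115, 144, 177, 196, 220, 236]
  EstIV GTGACG/5: at [4, 15, 27, 45, 83, 123, 131, 156, 257, 265] ⇒ [4, 9, 20, 32, 50, 88, 128, 136, 161, 262]
  LmaVI CCTCACTG/3: at [33, 90, 146, 181, 222, 238] ⇒ [36, 93, 149, 184, 225, 241]

All cut coordinates (distinct, sorted): [4, 9, 20, 32, 36, 50, 62, 80, 88, 93, 106, 115, 128, 136, 144, 149, 161, 177, 184, 196, 220, 225, 236, 241, 262]

Fragments:
  4→9: 5 bp
  9→20: 11 bp
  20→32: 12 bp
  32→36: 4 bp
  36→50: 14 bp
  50→62: 12 bp
  62→80: 18 bp
  80→88: 8 bp
  88→93: 5 bp
  93→106: 13 bp
  106→115: 9 bp
  115→128: 13 bp
  128→136: 8 bp
  136→144: 8 bp
  144→149: 5 bp
  149→161: 12 bp
  161→177: 16 bp
  177→184: 7 bp
  184→196: 12 bp
  196→220: 24 bp
  220→225: 5 bp
  225→236: 11 bp
  236→241: 5 bp
  241→262: 21 bp
  262→4 (wrap): 266-262+4 = 8 bp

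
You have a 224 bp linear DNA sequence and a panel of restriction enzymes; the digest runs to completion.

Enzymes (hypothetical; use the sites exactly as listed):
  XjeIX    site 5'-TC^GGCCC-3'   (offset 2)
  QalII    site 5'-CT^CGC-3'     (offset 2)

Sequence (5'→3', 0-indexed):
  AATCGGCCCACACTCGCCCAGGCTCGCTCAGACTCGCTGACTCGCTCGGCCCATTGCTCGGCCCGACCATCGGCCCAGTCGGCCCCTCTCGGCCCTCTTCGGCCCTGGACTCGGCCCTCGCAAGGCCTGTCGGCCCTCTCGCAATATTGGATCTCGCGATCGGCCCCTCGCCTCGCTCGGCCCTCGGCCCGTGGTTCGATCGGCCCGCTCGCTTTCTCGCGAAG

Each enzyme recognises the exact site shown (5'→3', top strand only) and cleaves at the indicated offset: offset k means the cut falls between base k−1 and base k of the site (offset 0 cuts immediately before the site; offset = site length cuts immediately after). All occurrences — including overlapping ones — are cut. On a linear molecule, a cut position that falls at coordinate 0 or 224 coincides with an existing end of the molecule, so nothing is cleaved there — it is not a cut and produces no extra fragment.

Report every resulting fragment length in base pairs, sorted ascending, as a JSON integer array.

Site scan:
  XjeIX TCGGCCC/2: at [2, 45, 57, 69, 78, 88, 98, 110, 129, 159, 176, 183, 199] ⇒ [4, 47, 59, 71, 80, 90, 100, 112, 131, 161, 178, 185, 201]
  QalII CTCGC/2: at [12, 22, 32, 40, 116, 137, 152, 166, 171, 207, 215] ⇒ [14, 24, 34, 42, 118, 139, 154, 168, 173, 209, 217]

All cut coordinates (distinct, sorted): [4, 14, 24, 34, 42, 47, 59, 71, 80, 90, 100, 112, 118, 131, 139, 154, 161, 168, 173, 178, 185, 201, 209, 217]

Fragments:
  [0,4): 4 bp
  [4,14): 10 bp
  [14,24): 10 bp
  [24,34): 10 bp
  [34,42): 8 bp
  [42,47): 5 bp
  [47,59): 12 bp
  [59,71): 12 bp
  [71,80): 9 bp
  [80,90): 10 bp
  [90,100): 10 bp
  [100,112): 12 bp
  [112,118): 6 bp
  [118,131): 13 bp
  [131,139): 8 bp
  [139,154): 15 bp
  [154,161): 7 bp
  [161,168): 7 bp
  [168,173): 5 bp
  [173,178): 5 bp
  [178,185): 7 bp
  [185,201): 16 bp
  [201,209): 8 bp
  [209,217): 8 bp
  [217,224): 7 bp

[4,5,5,5,6,7,7,7,7,8,8,8,8,9,10,10,10,10,10,12,12,12,13,15,16]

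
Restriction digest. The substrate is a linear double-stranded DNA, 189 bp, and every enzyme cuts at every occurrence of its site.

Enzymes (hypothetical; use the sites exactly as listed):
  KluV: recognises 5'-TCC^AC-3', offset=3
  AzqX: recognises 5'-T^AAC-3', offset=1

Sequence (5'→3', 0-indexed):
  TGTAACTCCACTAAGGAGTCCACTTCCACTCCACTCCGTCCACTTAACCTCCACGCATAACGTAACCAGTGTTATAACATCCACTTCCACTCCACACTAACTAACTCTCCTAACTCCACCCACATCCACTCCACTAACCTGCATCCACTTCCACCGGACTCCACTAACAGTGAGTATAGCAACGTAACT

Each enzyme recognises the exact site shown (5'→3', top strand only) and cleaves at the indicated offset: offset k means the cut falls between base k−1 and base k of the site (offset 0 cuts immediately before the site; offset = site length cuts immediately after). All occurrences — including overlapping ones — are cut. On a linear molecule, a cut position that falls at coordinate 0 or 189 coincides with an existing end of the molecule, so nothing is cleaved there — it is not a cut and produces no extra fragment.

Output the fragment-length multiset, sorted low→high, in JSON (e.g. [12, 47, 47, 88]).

[3,3,3,4,4,4,5,5,5,5,5,6,6,6,6,6,6,7,7,9,9,10,10,11,12,12,20]

Per-enzyme occurrences:
  KluV TCCAC/3: at [6, 18, 24, 29, 38, 49, 79, 85, 90, 114, 124, 129, 143, 149, 159] ⇒ [9, 21, 27, 32, 41, 52, 82, 88, 93, 117, 127, 132, 146, 152, 162]
  AzqX TAAC/1: at [2, 44, 57, 62, 74, 97, 101, 110, 134, 164, 184] ⇒ [3, 45, 58, 63, 75, 98, 102, 111, 135, 165, 185]

Pooled cuts: [3, 9, 21, 27, 32, 41, 45, 52, 58, 63, 75, 82, 88, 93, 98, 102, 111, 117, 127, 132, 135, 146, 152, 162, 165, 185]

Fragment lengths:
  [0,3): 3 bp
  [3,9): 6 bp
  [9,21): 12 bp
  [21,27): 6 bp
  [27,32): 5 bp
  [32,41): 9 bp
  [41,45): 4 bp
  [45,52): 7 bp
  [52,58): 6 bp
  [58,63): 5 bp
  [63,75): 12 bp
  [75,82): 7 bp
  [82,88): 6 bp
  [88,93): 5 bp
  [93,98): 5 bp
  [98,102): 4 bp
  [102,111): 9 bp
  [111,117): 6 bp
  [117,127): 10 bp
  [127,132): 5 bp
  [132,135): 3 bp
  [135,146): 11 bp
  [146,152): 6 bp
  [152,162): 10 bp
  [162,165): 3 bp
  [165,185): 20 bp
  [185,189): 4 bp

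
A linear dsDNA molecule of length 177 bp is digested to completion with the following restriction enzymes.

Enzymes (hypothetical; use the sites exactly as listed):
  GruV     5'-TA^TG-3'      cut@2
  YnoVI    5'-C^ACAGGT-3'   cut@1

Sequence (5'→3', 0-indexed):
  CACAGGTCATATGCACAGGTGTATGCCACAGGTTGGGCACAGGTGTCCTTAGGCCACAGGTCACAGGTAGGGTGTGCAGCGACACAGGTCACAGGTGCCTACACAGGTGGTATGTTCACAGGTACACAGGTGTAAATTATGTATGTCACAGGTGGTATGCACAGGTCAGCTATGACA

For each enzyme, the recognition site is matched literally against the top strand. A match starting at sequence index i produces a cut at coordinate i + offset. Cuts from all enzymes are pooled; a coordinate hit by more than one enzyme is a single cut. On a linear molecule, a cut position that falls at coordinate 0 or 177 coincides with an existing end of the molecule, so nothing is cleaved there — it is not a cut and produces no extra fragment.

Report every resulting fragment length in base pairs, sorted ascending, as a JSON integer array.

Site scan:
  GruV TATG/2: at [9, 21, 110, 137, 141, 155, 170] ⇒ [11, 23, 112, 139, 143, 157, 172]
  YnoVI CACAGGT/1: at [0, 13, 26, 37, 54, 61, 82, 89, 101, 116, 124, 146, 159] ⇒ [1, 14, 27, 38, 55, 62, 83, 90, 102, 117, 125, 147, 160]

All cut coordinates (distinct, sorted): [1, 11, 14, 23, 27, 38, 55, 62, 83, 90, 102, 112, 117, 125, 139, 143, 147, 157, 160, 172]

Fragment lengths:
  [0,1): 1 bp
  [1,11): 10 bp
  [11,14): 3 bp
  [14,23): 9 bp
  [23,27): 4 bp
  [27,38): 11 bp
  [38,55): 17 bp
  [55,62): 7 bp
  [62,83): 21 bp
  [83,90): 7 bp
  [90,102): 12 bp
  [102,112): 10 bp
  [112,117): 5 bp
  [117,125): 8 bp
  [125,139): 14 bp
  [139,143): 4 bp
  [143,147): 4 bp
  [147,157): 10 bp
  [157,160): 3 bp
  [160,172): 12 bp
  [172,177): 5 bp

[1,3,3,4,4,4,5,5,7,7,8,9,10,10,10,11,12,12,14,17,21]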